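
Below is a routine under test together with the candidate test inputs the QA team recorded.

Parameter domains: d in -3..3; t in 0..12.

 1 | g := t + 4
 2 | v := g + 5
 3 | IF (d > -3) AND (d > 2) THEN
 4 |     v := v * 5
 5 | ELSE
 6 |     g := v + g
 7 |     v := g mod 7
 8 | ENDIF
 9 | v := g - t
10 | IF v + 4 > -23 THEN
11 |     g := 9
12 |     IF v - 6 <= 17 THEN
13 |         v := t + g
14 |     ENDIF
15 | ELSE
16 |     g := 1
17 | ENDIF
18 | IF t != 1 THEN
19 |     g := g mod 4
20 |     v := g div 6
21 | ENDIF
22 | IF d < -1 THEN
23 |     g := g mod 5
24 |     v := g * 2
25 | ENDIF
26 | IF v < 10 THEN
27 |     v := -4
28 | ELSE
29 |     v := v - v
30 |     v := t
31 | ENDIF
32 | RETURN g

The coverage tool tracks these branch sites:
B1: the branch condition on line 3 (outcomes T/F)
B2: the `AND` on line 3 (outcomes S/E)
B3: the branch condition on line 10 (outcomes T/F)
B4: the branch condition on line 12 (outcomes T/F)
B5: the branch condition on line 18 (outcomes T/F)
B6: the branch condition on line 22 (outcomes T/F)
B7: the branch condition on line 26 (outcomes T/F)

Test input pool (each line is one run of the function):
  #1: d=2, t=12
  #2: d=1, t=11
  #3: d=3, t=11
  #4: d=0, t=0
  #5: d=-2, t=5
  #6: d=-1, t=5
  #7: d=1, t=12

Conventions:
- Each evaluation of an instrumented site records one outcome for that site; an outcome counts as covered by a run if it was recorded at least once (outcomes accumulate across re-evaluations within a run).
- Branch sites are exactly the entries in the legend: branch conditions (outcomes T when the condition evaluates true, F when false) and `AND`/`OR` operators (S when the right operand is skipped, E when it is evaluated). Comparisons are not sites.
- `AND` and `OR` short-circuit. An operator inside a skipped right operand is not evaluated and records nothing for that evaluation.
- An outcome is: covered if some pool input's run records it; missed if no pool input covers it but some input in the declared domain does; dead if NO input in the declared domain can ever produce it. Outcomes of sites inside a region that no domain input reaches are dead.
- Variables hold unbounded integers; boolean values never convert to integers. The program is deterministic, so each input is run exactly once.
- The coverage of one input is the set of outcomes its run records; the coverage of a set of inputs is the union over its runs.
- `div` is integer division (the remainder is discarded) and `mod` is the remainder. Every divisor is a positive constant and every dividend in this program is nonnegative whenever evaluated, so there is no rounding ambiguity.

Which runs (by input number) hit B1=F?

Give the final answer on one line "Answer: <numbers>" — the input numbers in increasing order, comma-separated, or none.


input #1 (d=2, t=12): produces B1=F
input #2 (d=1, t=11): produces B1=F
input #3 (d=3, t=11): does not produce B1=F
input #4 (d=0, t=0): produces B1=F
input #5 (d=-2, t=5): produces B1=F
input #6 (d=-1, t=5): produces B1=F
input #7 (d=1, t=12): produces B1=F
Answer: 1, 2, 4, 5, 6, 7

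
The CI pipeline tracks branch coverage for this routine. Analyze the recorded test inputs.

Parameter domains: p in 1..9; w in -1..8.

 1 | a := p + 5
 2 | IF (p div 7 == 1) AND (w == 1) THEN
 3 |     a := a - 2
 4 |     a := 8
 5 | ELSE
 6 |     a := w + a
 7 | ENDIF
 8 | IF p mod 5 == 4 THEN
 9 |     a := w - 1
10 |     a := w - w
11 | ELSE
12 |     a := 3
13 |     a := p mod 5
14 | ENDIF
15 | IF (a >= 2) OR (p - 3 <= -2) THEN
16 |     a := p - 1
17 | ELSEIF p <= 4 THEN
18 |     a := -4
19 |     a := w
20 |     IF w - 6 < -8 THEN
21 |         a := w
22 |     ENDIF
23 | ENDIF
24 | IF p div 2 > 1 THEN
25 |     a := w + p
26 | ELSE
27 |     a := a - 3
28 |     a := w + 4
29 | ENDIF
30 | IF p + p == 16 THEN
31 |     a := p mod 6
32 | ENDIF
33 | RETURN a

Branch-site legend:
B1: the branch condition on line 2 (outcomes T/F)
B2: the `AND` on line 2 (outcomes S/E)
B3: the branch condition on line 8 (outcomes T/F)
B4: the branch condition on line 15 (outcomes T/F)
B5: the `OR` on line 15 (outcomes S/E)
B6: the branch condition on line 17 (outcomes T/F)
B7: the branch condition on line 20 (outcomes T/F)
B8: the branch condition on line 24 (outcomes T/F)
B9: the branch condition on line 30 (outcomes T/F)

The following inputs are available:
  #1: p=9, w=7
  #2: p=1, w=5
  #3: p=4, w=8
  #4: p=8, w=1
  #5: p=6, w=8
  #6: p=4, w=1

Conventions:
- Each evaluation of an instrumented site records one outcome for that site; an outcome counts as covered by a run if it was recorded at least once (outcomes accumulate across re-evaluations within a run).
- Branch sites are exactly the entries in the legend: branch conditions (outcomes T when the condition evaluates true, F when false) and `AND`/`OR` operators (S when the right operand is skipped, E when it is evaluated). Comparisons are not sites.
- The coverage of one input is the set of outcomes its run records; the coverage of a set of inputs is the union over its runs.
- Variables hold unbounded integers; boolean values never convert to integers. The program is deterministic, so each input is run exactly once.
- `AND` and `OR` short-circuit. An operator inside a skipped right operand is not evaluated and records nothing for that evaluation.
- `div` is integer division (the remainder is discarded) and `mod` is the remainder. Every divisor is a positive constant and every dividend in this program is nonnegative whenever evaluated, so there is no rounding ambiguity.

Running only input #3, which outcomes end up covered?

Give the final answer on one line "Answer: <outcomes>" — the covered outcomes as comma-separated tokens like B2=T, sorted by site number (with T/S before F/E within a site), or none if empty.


Event log for input #3 (p=4, w=8):
  B2->S, B1->F, B3->T, B5->E, B4->F, B6->T, B7->F, B8->T, B9->F
distinct outcomes covered: B1=F, B2=S, B3=T, B4=F, B5=E, B6=T, B7=F, B8=T, B9=F
Answer: B1=F, B2=S, B3=T, B4=F, B5=E, B6=T, B7=F, B8=T, B9=F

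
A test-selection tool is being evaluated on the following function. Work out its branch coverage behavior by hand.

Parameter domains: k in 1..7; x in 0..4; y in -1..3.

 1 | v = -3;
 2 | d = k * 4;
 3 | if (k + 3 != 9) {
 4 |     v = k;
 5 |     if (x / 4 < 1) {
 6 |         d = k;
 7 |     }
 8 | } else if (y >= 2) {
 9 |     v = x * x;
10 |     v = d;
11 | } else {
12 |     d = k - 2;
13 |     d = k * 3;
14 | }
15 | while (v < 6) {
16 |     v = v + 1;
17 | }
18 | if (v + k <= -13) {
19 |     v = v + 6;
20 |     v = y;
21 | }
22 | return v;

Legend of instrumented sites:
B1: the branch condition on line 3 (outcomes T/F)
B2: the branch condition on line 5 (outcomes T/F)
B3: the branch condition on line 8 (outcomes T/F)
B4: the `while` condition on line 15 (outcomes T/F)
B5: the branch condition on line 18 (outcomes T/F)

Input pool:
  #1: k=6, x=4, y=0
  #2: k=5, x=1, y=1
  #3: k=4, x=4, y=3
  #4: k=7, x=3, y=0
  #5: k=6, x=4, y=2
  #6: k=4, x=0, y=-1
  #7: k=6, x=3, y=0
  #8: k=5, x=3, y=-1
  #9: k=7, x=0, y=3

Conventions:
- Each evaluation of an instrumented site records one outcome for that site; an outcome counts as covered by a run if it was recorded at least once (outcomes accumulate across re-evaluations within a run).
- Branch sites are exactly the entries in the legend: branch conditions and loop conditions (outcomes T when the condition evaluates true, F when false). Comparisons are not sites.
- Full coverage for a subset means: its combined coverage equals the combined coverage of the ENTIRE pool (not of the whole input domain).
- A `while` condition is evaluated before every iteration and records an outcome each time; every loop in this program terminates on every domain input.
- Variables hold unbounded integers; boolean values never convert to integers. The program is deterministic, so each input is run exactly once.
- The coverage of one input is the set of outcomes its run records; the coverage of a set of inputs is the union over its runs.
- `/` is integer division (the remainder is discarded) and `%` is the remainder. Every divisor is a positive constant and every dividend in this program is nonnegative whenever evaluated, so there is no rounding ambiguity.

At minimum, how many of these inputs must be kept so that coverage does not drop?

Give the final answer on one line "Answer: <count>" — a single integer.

test 1 (k=6, x=4, y=0) fires B1->F, B3->F, B4->T, B4->T, B4->T, B4->T, B4->T, B4->T, B4->T, B4->T, B4->T, B4->F, B5->F; hits B1=F, B3=F, B4=T, B4=F, B5=F
test 2 (k=5, x=1, y=1) fires B1->T, B2->T, B4->T, B4->F, B5->F; hits B1=T, B2=T, B4=T, B4=F, B5=F
test 3 (k=4, x=4, y=3) fires B1->T, B2->F, B4->T, B4->T, B4->F, B5->F; hits B1=T, B2=F, B4=T, B4=F, B5=F
test 4 (k=7, x=3, y=0) fires B1->T, B2->T, B4->F, B5->F; hits B1=T, B2=T, B4=F, B5=F
test 5 (k=6, x=4, y=2) fires B1->F, B3->T, B4->F, B5->F; hits B1=F, B3=T, B4=F, B5=F
test 6 (k=4, x=0, y=-1) fires B1->T, B2->T, B4->T, B4->T, B4->F, B5->F; hits B1=T, B2=T, B4=T, B4=F, B5=F
test 7 (k=6, x=3, y=0) fires B1->F, B3->F, B4->T, B4->T, B4->T, B4->T, B4->T, B4->T, B4->T, B4->T, B4->T, B4->F, B5->F; hits B1=F, B3=F, B4=T, B4=F, B5=F
test 8 (k=5, x=3, y=-1) fires B1->T, B2->T, B4->T, B4->F, B5->F; hits B1=T, B2=T, B4=T, B4=F, B5=F
test 9 (k=7, x=0, y=3) fires B1->T, B2->T, B4->F, B5->F; hits B1=T, B2=T, B4=F, B5=F
union over all inputs: B1=T, B1=F, B2=T, B2=F, B3=T, B3=F, B4=T, B4=F, B5=F (9 outcomes)
every size-1 subset falls short of the 9 outcomes (best: 5/9)
every size-2 subset falls short of the 9 outcomes (best: 7/9)
every size-3 subset falls short of the 9 outcomes (best: 8/9)
the canonical winner is {1, 2, 3, 5}: size 4, full 9-outcome coverage, earliest index list among size-4 covers

Answer: 4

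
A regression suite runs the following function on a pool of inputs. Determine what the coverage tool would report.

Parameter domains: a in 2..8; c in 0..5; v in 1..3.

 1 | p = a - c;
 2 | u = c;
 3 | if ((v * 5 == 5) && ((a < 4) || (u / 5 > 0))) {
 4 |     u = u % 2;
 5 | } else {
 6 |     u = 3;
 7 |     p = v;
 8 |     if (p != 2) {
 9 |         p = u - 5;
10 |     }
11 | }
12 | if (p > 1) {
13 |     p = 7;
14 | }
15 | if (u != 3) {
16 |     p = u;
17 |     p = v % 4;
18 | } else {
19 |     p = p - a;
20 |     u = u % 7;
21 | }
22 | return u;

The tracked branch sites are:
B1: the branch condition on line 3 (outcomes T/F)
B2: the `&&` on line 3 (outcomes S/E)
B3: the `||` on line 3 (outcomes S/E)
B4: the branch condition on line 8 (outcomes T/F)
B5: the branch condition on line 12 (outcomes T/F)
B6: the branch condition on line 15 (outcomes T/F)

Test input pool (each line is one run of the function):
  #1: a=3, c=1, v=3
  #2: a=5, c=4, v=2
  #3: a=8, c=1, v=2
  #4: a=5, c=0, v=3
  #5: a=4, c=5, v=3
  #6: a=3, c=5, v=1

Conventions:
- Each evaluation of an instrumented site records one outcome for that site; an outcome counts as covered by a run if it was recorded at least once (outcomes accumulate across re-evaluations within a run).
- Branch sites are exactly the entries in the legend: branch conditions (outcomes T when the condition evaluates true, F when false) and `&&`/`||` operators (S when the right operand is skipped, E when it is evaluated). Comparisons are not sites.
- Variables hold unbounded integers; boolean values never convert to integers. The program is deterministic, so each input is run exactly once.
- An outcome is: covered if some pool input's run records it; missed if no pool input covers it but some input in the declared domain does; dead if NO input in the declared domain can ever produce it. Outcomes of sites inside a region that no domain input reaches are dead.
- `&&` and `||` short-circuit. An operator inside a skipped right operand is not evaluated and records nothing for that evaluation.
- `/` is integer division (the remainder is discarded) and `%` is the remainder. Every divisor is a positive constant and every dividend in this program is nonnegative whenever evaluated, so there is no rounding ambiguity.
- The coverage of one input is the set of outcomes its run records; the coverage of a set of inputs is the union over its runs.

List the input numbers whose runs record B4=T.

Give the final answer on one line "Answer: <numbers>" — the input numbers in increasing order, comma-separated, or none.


input #1 (a=3, c=1, v=3): covers B4=T
input #2 (a=5, c=4, v=2): misses B4=T
input #3 (a=8, c=1, v=2): misses B4=T
input #4 (a=5, c=0, v=3): covers B4=T
input #5 (a=4, c=5, v=3): covers B4=T
input #6 (a=3, c=5, v=1): misses B4=T
Answer: 1, 4, 5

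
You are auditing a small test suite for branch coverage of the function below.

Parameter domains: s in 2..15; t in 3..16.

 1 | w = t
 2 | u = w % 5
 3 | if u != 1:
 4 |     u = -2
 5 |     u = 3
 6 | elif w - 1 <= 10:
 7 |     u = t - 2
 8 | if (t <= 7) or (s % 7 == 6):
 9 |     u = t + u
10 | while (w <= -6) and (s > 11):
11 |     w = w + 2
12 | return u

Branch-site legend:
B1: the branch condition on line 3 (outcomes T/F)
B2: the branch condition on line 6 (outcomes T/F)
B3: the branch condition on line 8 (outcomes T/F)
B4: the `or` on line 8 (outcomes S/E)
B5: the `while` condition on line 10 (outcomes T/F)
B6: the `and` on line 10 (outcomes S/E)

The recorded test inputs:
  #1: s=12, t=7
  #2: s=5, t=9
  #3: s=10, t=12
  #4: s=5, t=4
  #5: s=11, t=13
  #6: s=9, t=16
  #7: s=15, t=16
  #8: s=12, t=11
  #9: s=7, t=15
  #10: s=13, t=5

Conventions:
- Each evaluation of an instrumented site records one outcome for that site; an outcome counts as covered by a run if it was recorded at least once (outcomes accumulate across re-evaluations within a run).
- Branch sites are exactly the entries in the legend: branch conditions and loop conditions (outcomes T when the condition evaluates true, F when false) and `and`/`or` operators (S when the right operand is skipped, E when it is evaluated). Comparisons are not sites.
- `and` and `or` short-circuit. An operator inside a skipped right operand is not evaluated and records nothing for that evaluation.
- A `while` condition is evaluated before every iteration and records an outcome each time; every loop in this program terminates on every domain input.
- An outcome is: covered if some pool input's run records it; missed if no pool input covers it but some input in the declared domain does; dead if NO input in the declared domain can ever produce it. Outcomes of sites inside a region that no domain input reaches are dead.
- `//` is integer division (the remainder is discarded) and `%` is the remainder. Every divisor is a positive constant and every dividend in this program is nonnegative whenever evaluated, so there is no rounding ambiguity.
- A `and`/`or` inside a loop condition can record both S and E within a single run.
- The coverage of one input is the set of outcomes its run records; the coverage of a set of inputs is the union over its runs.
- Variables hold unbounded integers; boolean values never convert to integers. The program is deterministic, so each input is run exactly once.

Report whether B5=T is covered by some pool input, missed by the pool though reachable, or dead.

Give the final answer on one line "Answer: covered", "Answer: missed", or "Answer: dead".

no pool input records B5=T
checking all 196 inputs in the declared domain: B5=T is never recorded -> dead

Answer: dead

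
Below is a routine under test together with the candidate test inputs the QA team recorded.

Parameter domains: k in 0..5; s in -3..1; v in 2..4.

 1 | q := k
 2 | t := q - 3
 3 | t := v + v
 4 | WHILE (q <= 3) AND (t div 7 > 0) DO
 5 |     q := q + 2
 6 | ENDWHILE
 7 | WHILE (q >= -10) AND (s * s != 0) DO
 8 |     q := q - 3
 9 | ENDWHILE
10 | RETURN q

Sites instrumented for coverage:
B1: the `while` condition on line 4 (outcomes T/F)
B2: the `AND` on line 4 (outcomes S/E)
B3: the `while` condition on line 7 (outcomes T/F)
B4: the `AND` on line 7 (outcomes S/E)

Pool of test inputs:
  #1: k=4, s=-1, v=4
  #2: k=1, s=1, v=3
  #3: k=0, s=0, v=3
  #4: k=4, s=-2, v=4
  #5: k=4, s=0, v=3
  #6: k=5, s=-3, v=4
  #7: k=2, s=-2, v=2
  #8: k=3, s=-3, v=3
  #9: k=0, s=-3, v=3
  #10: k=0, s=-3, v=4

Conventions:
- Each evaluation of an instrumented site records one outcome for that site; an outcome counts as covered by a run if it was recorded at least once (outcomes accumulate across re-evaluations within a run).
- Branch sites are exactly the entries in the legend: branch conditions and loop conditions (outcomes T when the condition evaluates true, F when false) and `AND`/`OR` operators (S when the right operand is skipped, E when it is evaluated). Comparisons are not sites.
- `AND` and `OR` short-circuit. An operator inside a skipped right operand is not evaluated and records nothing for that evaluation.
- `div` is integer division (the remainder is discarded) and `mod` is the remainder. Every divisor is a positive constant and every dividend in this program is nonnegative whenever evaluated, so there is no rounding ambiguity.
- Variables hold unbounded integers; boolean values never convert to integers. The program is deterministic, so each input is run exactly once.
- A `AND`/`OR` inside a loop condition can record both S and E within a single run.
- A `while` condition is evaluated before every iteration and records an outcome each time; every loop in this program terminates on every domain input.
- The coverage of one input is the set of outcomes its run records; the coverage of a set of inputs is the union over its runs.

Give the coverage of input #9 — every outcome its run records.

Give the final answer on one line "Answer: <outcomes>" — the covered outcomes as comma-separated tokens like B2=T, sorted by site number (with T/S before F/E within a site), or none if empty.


Simulating input #9 (k=0, s=-3, v=3) step by step:
  B2->E, B1->F, B4->E, B3->T, B4->E, B3->T, B4->E, B3->T, B4->E, B3->T
  B4->S, B3->F
deduplicating events, the covered set is: B1=F, B2=E, B3=T, B3=F, B4=S, B4=E
Answer: B1=F, B2=E, B3=T, B3=F, B4=S, B4=E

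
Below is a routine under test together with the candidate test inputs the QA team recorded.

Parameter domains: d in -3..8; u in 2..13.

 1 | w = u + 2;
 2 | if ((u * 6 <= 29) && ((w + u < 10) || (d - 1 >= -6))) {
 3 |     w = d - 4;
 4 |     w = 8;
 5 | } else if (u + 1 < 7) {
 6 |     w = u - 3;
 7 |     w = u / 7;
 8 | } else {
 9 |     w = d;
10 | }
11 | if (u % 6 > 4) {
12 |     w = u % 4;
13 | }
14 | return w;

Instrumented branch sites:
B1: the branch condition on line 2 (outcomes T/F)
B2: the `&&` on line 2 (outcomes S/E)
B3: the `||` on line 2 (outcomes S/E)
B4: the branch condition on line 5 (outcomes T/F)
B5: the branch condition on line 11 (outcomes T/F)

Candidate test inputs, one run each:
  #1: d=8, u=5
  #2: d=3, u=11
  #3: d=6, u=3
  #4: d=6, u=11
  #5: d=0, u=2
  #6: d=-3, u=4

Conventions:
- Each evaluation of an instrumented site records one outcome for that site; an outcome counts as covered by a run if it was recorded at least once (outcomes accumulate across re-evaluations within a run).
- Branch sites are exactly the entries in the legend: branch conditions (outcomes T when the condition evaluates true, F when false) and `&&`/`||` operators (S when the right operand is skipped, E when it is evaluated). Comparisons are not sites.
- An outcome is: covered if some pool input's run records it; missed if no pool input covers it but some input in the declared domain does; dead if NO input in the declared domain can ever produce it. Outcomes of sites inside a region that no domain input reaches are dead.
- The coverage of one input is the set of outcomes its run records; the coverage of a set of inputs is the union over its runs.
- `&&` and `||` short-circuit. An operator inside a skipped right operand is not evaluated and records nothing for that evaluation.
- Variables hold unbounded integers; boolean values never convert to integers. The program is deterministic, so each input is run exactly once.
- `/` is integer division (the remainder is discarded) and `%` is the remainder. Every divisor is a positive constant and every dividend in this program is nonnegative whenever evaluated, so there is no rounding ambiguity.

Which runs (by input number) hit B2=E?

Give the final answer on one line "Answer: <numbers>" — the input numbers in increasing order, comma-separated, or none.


input #1 (d=8, u=5): does not produce B2=E
input #2 (d=3, u=11): does not produce B2=E
input #3 (d=6, u=3): produces B2=E
input #4 (d=6, u=11): does not produce B2=E
input #5 (d=0, u=2): produces B2=E
input #6 (d=-3, u=4): produces B2=E
Answer: 3, 5, 6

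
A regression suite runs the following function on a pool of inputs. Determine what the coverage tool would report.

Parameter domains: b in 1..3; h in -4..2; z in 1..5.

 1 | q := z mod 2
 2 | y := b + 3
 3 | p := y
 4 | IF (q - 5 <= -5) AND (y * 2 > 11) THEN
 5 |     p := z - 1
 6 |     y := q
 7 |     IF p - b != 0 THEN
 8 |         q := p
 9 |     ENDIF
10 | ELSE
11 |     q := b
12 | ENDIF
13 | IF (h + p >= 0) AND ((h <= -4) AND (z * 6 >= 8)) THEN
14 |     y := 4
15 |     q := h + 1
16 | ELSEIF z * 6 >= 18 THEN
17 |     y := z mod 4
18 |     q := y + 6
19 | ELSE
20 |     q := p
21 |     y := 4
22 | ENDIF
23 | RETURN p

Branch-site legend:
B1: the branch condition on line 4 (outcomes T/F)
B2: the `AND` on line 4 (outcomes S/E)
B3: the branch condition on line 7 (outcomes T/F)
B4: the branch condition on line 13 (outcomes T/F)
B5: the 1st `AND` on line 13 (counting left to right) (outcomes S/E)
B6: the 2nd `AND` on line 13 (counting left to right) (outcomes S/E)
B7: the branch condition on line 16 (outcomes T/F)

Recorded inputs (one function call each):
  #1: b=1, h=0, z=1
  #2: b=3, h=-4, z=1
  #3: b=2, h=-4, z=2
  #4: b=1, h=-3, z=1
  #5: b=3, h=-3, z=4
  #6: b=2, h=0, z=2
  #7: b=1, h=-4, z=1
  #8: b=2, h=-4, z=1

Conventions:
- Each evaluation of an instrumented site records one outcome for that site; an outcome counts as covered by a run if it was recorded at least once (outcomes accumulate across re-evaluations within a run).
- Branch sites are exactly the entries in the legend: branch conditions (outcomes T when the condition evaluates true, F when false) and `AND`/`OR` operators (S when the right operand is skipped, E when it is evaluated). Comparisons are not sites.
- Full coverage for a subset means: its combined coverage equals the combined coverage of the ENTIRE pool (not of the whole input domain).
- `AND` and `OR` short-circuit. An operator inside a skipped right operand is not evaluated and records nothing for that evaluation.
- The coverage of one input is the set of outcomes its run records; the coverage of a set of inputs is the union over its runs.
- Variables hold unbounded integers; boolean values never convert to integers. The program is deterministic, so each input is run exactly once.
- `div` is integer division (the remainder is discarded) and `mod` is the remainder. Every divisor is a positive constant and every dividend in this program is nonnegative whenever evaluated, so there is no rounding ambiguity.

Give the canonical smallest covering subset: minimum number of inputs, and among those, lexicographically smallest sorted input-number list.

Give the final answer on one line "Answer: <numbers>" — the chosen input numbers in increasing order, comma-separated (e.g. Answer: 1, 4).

input #1, b=1, h=0, z=1: events B2->S, B1->F, B5->E, B6->S, B4->F, B7->F; outcomes B1=F, B2=S, B4=F, B5=E, B6=S, B7=F
input #2, b=3, h=-4, z=1: events B2->S, B1->F, B5->E, B6->E, B4->F, B7->F; outcomes B1=F, B2=S, B4=F, B5=E, B6=E, B7=F
input #3, b=2, h=-4, z=2: events B2->E, B1->F, B5->E, B6->E, B4->T; outcomes B1=F, B2=E, B4=T, B5=E, B6=E
input #4, b=1, h=-3, z=1: events B2->S, B1->F, B5->E, B6->S, B4->F, B7->F; outcomes B1=F, B2=S, B4=F, B5=E, B6=S, B7=F
input #5, b=3, h=-3, z=4: events B2->E, B1->T, B3->F, B5->E, B6->S, B4->F, B7->T; outcomes B1=T, B2=E, B3=F, B4=F, B5=E, B6=S, B7=T
input #6, b=2, h=0, z=2: events B2->E, B1->F, B5->E, B6->S, B4->F, B7->F; outcomes B1=F, B2=E, B4=F, B5=E, B6=S, B7=F
input #7, b=1, h=-4, z=1: events B2->S, B1->F, B5->E, B6->E, B4->F, B7->F; outcomes B1=F, B2=S, B4=F, B5=E, B6=E, B7=F
input #8, b=2, h=-4, z=1: events B2->S, B1->F, B5->E, B6->E, B4->F, B7->F; outcomes B1=F, B2=S, B4=F, B5=E, B6=E, B7=F
together the pool reaches 12 outcomes: B1=T, B1=F, B2=S, B2=E, B3=F, B4=T, B4=F, B5=E, B6=S, B6=E, B7=T, B7=F
no size-1 subset reaches all 12 outcomes (best union: 7/12)
no size-2 subset reaches all 12 outcomes (best union: 11/12)
at size 3, {1, 3, 5} reaches all 12 outcomes; every lexicographically earlier size-3 subset fails

Answer: 1, 3, 5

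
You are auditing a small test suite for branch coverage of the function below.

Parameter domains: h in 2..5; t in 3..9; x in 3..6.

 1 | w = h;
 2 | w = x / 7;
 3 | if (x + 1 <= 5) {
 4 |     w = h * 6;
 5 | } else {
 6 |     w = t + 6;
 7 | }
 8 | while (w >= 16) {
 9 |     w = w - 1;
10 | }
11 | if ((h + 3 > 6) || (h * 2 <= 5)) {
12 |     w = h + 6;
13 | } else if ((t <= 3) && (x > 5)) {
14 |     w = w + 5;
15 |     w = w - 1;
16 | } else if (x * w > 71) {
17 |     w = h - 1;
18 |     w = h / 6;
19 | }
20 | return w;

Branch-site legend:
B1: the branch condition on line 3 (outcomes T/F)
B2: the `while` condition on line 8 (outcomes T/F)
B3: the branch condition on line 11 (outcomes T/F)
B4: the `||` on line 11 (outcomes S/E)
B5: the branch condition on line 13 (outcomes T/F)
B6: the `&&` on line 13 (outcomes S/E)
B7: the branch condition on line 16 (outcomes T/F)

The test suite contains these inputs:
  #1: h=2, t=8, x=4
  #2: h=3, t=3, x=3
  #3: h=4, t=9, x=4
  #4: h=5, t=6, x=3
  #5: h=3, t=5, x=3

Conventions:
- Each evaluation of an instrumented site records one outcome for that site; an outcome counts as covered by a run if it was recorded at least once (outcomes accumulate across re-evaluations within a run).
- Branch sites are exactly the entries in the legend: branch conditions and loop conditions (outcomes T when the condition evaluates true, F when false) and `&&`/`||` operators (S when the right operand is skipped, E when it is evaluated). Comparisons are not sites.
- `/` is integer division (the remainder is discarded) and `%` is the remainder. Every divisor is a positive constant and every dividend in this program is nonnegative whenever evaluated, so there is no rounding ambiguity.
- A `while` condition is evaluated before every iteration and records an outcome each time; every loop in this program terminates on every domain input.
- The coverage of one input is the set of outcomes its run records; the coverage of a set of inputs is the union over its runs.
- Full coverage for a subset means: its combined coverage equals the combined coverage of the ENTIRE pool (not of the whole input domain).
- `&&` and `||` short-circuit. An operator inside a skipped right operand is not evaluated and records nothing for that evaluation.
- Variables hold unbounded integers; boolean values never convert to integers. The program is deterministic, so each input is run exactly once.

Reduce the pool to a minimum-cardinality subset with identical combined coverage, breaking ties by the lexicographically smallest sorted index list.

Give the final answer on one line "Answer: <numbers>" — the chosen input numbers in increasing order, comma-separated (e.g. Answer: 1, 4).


run #1 (h=2, t=8, x=4) records B1=T, B2=F, B3=T, B4=E
run #2 (h=3, t=3, x=3) records B1=T, B2=T, B2=F, B3=F, B4=E, B5=F, B6=E, B7=F
run #3 (h=4, t=9, x=4) records B1=T, B2=T, B2=F, B3=T, B4=S
run #4 (h=5, t=6, x=3) records B1=T, B2=T, B2=F, B3=T, B4=S
run #5 (h=3, t=5, x=3) records B1=T, B2=T, B2=F, B3=F, B4=E, B5=F, B6=S, B7=F
union over all inputs: B1=T, B2=T, B2=F, B3=T, B3=F, B4=S, B4=E, B5=F, B6=S, B6=E, B7=F (11 outcomes)
checked all size-1 subsets: none covers 11 outcomes (max 8/11)
checked all size-2 subsets: none covers 11 outcomes (max 10/11)
size 3: inputs {2, 3, 5} cover all 11 outcomes, and no lexicographically smaller subset of this size does
Answer: 2, 3, 5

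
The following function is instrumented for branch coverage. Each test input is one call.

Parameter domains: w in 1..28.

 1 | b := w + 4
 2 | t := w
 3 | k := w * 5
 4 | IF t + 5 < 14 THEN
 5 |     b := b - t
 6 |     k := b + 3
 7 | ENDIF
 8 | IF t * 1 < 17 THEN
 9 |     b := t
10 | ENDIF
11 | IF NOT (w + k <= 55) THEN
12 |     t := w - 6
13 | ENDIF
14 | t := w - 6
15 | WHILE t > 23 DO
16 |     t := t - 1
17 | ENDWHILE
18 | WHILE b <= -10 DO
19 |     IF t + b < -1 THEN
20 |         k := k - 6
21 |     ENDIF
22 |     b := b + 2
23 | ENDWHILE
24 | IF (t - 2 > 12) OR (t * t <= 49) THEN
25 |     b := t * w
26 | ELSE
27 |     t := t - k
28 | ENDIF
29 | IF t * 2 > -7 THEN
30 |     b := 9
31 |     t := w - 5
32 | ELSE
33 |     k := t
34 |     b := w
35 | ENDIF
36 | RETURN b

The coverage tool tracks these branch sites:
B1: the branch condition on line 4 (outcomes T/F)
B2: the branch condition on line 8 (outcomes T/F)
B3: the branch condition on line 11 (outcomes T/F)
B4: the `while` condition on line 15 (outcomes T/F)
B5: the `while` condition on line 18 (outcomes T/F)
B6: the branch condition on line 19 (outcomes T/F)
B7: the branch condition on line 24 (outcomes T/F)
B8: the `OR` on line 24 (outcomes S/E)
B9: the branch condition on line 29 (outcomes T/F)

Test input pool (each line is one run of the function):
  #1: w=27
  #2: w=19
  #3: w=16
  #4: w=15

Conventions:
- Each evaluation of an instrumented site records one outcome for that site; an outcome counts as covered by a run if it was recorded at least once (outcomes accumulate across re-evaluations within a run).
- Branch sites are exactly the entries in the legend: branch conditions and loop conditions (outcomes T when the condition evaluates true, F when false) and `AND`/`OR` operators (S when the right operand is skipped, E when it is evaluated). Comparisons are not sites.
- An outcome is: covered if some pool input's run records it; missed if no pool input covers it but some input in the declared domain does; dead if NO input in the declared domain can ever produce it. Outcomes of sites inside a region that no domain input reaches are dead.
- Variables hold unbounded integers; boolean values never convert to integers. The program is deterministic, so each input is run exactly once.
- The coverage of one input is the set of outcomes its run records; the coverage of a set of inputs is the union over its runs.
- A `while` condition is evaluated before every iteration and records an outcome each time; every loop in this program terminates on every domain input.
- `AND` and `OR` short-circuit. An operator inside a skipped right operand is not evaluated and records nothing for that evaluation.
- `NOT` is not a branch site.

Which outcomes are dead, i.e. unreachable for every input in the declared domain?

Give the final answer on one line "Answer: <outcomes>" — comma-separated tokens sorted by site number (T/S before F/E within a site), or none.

running all 28 domain inputs and tallying outcomes:
  B4=T: unreachable across the whole domain -> dead
  B5=T: unreachable across the whole domain -> dead
  B6=T: unreachable across the whole domain -> dead
  B6=F: unreachable across the whole domain -> dead
  reachable outcomes have witnesses, e.g. B1=T (e.g. w=1), B1=F (e.g. w=9), B2=T (e.g. w=1), B2=F (e.g. w=17)

Answer: B4=T, B5=T, B6=T, B6=F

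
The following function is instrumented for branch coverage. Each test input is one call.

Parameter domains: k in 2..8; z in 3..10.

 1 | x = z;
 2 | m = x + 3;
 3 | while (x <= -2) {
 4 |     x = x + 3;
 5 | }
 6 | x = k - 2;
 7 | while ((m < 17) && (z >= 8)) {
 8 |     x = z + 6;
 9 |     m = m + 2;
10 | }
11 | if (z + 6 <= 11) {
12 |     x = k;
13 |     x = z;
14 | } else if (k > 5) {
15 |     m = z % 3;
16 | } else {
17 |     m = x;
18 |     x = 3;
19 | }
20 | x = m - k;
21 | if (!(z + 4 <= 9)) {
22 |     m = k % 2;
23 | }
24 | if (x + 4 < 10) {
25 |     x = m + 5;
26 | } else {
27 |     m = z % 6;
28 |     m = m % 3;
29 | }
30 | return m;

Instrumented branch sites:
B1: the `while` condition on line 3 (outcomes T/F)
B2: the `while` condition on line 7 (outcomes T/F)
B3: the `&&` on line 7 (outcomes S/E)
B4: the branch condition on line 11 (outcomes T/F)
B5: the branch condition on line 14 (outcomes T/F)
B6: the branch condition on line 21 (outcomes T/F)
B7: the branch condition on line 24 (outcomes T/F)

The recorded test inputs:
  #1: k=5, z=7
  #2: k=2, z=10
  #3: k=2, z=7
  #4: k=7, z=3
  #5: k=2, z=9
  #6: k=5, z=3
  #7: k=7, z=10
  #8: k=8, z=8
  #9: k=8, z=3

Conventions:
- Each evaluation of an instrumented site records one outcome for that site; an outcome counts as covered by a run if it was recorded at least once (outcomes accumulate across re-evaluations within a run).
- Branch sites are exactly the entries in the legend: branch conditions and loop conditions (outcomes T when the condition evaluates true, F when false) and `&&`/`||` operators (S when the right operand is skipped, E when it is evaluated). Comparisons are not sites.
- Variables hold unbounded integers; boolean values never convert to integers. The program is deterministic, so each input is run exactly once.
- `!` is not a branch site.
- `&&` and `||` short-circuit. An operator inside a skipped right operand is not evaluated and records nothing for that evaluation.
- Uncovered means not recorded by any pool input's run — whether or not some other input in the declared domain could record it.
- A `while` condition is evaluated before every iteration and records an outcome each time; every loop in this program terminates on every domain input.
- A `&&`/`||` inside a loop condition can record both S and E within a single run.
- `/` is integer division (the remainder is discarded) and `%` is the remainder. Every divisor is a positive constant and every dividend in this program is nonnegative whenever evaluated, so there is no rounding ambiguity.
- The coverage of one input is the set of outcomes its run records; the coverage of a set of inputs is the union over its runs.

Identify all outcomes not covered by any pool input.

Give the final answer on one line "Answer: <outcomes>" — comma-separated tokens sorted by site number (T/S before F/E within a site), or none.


test 1 (k=5, z=7) fires B1->F, B3->E, B2->F, B4->F, B5->F, B6->T, B7->T; hits B1=F, B2=F, B3=E, B4=F, B5=F, B6=T, B7=T
test 2 (k=2, z=10) fires B1->F, B3->E, B2->T, B3->E, B2->T, B3->S, B2->F, B4->F, B5->F, B6->T, B7->F; hits B1=F, B2=T, B2=F, B3=S, B3=E, B4=F, B5=F, B6=T, B7=F
test 3 (k=2, z=7) fires B1->F, B3->E, B2->F, B4->F, B5->F, B6->T, B7->T; hits B1=F, B2=F, B3=E, B4=F, B5=F, B6=T, B7=T
test 4 (k=7, z=3) fires B1->F, B3->E, B2->F, B4->T, B6->F, B7->T; hits B1=F, B2=F, B3=E, B4=T, B6=F, B7=T
test 5 (k=2, z=9) fires B1->F, B3->E, B2->T, B3->E, B2->T, B3->E, B2->T, B3->S, B2->F, B4->F, B5->F, B6->T, B7->F; hits B1=F, B2=T, B2=F, B3=S, B3=E, B4=F, B5=F, B6=T, B7=F
test 6 (k=5, z=3) fires B1->F, B3->E, B2->F, B4->T, B6->F, B7->T; hits B1=F, B2=F, B3=E, B4=T, B6=F, B7=T
test 7 (k=7, z=10) fires B1->F, B3->E, B2->T, B3->E, B2->T, B3->S, B2->F, B4->F, B5->T, B6->T, B7->T; hits B1=F, B2=T, B2=F, B3=S, B3=E, B4=F, B5=T, B6=T, B7=T
test 8 (k=8, z=8) fires B1->F, B3->E, B2->T, B3->E, B2->T, B3->E, B2->T, B3->S, B2->F, B4->F, B5->T, B6->T, B7->T; hits B1=F, B2=T, B2=F, B3=S, B3=E, B4=F, B5=T, B6=T, B7=T
test 9 (k=8, z=3) fires B1->F, B3->E, B2->F, B4->T, B6->F, B7->T; hits B1=F, B2=F, B3=E, B4=T, B6=F, B7=T
union over the pool: B1=F, B2=T, B2=F, B3=S, B3=E, B4=T, B4=F, B5=T, B5=F, B6=T, B6=F, B7=T, B7=F
uncovered (1 of 14): B1=T
Answer: B1=T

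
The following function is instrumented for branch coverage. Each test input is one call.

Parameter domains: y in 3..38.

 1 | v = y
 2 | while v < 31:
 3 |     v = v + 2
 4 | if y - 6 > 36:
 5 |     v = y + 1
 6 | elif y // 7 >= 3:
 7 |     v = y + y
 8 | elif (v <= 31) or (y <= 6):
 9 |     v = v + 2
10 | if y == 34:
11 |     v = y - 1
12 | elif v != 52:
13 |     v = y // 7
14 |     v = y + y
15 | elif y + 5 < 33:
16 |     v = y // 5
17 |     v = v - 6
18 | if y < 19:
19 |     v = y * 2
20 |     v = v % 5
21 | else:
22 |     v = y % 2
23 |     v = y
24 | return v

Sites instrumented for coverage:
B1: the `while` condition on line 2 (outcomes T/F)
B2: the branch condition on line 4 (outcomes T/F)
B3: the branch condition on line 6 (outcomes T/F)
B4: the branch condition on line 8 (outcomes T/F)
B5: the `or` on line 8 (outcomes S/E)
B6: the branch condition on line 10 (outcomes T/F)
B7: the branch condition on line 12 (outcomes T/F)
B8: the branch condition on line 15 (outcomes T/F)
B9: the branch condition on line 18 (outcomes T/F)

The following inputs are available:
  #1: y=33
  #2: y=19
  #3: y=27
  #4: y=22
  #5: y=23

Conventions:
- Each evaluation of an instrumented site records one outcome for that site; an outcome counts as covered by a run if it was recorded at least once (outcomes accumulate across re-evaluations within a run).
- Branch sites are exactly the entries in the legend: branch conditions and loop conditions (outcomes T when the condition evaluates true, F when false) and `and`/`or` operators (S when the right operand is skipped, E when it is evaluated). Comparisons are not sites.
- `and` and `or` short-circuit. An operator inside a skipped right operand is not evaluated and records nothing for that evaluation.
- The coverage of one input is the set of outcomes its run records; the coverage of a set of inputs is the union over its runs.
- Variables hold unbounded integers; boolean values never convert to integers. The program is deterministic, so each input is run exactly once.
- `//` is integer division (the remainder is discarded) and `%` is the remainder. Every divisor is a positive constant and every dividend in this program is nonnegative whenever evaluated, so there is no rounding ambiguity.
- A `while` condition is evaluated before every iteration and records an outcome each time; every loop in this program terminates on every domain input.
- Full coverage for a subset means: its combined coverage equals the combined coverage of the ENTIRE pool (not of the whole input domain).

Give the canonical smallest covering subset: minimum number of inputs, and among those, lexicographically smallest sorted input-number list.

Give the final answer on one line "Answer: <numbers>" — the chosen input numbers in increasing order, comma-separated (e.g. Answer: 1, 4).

#1 (y=33) -> covered: B1=F, B2=F, B3=T, B6=F, B7=T, B9=F
#2 (y=19) -> covered: B1=T, B1=F, B2=F, B3=F, B4=T, B5=S, B6=F, B7=T, B9=F
#3 (y=27) -> covered: B1=T, B1=F, B2=F, B3=T, B6=F, B7=T, B9=F
#4 (y=22) -> covered: B1=T, B1=F, B2=F, B3=T, B6=F, B7=T, B9=F
#5 (y=23) -> covered: B1=T, B1=F, B2=F, B3=T, B6=F, B7=T, B9=F
together the pool reaches 10 outcomes: B1=T, B1=F, B2=F, B3=T, B3=F, B4=T, B5=S, B6=F, B7=T, B9=F
size 1 is not enough: best union over all size-1 subsets is 9/10
the canonical winner is {1, 2}: size 2, full 10-outcome coverage, earliest index list among size-2 covers

Answer: 1, 2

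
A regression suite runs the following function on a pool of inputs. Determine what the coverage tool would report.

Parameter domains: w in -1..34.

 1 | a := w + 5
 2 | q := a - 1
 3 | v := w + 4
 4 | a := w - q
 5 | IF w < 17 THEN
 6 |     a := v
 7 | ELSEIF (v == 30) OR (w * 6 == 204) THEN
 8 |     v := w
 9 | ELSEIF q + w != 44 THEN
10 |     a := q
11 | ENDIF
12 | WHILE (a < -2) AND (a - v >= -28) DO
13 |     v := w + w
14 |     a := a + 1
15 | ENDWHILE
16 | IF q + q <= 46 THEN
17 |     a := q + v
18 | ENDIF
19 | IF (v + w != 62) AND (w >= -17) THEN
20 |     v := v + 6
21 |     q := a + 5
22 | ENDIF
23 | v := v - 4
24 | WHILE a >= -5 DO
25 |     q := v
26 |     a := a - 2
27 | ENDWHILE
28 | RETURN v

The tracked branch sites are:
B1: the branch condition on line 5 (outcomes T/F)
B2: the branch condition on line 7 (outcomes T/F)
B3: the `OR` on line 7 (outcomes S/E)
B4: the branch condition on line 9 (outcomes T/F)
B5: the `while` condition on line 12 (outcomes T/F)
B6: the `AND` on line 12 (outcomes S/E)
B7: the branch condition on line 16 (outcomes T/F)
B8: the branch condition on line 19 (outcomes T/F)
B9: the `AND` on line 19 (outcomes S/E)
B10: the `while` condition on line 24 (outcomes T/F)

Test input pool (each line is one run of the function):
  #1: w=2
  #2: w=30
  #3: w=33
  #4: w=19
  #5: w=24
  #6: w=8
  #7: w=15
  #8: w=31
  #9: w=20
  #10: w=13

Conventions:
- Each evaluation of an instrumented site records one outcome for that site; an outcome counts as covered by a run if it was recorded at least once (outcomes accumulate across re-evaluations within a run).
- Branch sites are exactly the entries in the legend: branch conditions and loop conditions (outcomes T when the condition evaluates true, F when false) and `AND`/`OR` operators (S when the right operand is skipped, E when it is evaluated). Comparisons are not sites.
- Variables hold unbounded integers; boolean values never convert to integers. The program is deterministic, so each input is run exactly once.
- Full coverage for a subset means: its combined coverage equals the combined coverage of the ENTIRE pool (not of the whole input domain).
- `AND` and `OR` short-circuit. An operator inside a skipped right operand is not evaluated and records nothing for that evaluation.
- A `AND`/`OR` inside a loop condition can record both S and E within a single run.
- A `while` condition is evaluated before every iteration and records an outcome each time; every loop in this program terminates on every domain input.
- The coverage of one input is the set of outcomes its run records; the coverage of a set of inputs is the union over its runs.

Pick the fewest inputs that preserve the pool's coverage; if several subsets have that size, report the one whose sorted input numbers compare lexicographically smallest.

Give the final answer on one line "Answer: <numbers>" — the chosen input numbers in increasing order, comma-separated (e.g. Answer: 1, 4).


input #1, w=2: outcomes B1=T, B5=F, B6=S, B7=T, B8=T, B9=E, B10=T, B10=F
input #2, w=30: outcomes B1=F, B2=F, B3=E, B4=T, B5=F, B6=S, B7=F, B8=T, B9=E, B10=T, B10=F
input #3, w=33: outcomes B1=F, B2=F, B3=E, B4=T, B5=F, B6=S, B7=F, B8=T, B9=E, B10=T, B10=F
input #4, w=19: outcomes B1=F, B2=F, B3=E, B4=T, B5=F, B6=S, B7=T, B8=T, B9=E, B10=T, B10=F
input #5, w=24: outcomes B1=F, B2=F, B3=E, B4=T, B5=F, B6=S, B7=F, B8=T, B9=E, B10=T, B10=F
input #6, w=8: outcomes B1=T, B5=F, B6=S, B7=T, B8=T, B9=E, B10=T, B10=F
input #7, w=15: outcomes B1=T, B5=F, B6=S, B7=T, B8=T, B9=E, B10=T, B10=F
input #8, w=31: outcomes B1=F, B2=F, B3=E, B4=T, B5=F, B6=S, B7=F, B8=T, B9=E, B10=T, B10=F
input #9, w=20: outcomes B1=F, B2=F, B3=E, B4=F, B5=T, B5=F, B6=E, B7=F, B8=T, B9=E, B10=T, B10=F
input #10, w=13: outcomes B1=T, B5=F, B6=S, B7=T, B8=T, B9=E, B10=T, B10=F
pool-wide coverage (16 outcomes): B1=T, B1=F, B2=F, B3=E, B4=T, B4=F, B5=T, B5=F, B6=S, B6=E, B7=T, B7=F, B8=T, B9=E, B10=T, B10=F
checked all size-1 subsets: none covers 16 outcomes (max 12/16)
checked all size-2 subsets: none covers 16 outcomes (max 15/16)
size 3: inputs {1, 2, 9} cover all 16 outcomes, and no lexicographically smaller subset of this size does
Answer: 1, 2, 9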